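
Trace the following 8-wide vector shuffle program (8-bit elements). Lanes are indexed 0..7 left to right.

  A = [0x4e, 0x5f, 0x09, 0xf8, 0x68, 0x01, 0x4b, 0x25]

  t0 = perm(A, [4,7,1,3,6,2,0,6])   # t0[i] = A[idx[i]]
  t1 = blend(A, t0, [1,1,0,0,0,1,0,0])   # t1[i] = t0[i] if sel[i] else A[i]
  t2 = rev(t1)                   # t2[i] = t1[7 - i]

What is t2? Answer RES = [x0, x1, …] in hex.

→ t0 |68|25|5f|f8|4b|09|4e|4b|
→ t1 |68|25|09|f8|68|09|4b|25|
→ t2 |25|4b|09|68|f8|09|25|68|

RES = [ 0x25  0x4b  0x09  0x68  0xf8  0x09  0x25  0x68 ]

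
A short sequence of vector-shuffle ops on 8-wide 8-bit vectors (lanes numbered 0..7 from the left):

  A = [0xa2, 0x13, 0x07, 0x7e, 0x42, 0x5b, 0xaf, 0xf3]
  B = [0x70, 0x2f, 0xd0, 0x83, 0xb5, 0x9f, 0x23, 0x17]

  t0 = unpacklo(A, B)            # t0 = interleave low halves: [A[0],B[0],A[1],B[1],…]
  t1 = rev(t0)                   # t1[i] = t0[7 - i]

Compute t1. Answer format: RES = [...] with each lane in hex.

  t0: a2 70 13 2f 07 d0 7e 83
  t1: 83 7e d0 07 2f 13 70 a2

RES = [0x83, 0x7e, 0xd0, 0x07, 0x2f, 0x13, 0x70, 0xa2]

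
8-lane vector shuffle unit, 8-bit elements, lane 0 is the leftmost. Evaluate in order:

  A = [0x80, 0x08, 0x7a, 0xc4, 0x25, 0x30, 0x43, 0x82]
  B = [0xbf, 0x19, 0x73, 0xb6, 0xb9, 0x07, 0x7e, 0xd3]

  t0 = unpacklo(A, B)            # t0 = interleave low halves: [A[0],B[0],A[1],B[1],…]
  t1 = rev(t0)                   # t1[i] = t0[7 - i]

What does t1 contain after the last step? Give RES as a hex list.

  t0: 80 bf 08 19 7a 73 c4 b6
  t1: b6 c4 73 7a 19 08 bf 80

RES = [0xb6, 0xc4, 0x73, 0x7a, 0x19, 0x08, 0xbf, 0x80]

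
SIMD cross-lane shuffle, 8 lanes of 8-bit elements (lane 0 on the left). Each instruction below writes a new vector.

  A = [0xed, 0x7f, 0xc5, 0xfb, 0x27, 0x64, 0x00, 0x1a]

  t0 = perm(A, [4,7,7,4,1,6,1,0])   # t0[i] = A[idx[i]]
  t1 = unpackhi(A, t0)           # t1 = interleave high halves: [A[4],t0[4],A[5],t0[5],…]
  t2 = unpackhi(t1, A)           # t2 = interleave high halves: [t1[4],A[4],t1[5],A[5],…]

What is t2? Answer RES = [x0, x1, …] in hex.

RES = [ 0x00  0x27  0x7f  0x64  0x1a  0x00  0xed  0x1a ]

  t0: 27 1a 1a 27 7f 00 7f ed
  t1: 27 7f 64 00 00 7f 1a ed
  t2: 00 27 7f 64 1a 00 ed 1a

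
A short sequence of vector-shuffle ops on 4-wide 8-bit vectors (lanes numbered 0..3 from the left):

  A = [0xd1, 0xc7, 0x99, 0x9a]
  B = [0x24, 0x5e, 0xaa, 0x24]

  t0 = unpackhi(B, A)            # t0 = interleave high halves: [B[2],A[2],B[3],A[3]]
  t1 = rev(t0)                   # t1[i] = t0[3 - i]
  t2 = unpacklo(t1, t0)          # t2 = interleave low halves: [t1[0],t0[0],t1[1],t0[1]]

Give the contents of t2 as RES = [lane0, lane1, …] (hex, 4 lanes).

  t0: aa 99 24 9a
  t1: 9a 24 99 aa
  t2: 9a aa 24 99

RES = [0x9a, 0xaa, 0x24, 0x99]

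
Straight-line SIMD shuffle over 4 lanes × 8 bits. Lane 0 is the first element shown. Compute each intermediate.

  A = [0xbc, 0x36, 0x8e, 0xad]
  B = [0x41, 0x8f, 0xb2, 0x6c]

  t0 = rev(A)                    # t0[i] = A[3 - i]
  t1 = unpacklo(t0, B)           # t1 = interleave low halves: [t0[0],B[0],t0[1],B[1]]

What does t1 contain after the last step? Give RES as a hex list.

RES = [0xad, 0x41, 0x8e, 0x8f]

→ t0 |ad|8e|36|bc|
→ t1 |ad|41|8e|8f|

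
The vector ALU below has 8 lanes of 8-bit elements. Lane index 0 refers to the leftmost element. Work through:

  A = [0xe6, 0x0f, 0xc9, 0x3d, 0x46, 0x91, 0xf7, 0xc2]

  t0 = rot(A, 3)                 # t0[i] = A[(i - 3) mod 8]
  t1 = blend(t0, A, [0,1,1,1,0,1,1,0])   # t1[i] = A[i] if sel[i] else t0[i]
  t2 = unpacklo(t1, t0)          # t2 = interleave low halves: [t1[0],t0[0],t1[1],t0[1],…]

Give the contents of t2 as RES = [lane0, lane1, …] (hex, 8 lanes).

RES = [ 0x91  0x91  0x0f  0xf7  0xc9  0xc2  0x3d  0xe6 ]

→ t0 |91|f7|c2|e6|0f|c9|3d|46|
→ t1 |91|0f|c9|3d|0f|91|f7|46|
→ t2 |91|91|0f|f7|c9|c2|3d|e6|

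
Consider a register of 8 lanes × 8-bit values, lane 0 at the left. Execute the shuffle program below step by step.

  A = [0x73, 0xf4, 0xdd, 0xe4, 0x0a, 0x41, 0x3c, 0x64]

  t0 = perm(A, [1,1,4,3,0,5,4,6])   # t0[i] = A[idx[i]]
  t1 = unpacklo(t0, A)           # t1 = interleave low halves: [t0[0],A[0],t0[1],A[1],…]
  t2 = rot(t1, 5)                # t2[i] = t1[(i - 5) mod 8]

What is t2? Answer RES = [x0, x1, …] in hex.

→ t0 |f4|f4|0a|e4|73|41|0a|3c|
→ t1 |f4|73|f4|f4|0a|dd|e4|e4|
→ t2 |f4|0a|dd|e4|e4|f4|73|f4|

RES = [0xf4, 0x0a, 0xdd, 0xe4, 0xe4, 0xf4, 0x73, 0xf4]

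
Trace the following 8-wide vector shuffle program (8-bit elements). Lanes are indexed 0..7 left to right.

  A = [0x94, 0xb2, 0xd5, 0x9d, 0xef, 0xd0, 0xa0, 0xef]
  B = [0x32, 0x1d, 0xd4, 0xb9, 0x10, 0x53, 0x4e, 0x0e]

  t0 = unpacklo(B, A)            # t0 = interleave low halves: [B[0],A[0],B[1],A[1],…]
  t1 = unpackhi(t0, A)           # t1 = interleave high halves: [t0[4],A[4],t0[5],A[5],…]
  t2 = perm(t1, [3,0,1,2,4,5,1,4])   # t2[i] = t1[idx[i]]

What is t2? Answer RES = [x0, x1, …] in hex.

t0 = [0x32, 0x94, 0x1d, 0xb2, 0xd4, 0xd5, 0xb9, 0x9d]
t1 = [0xd4, 0xef, 0xd5, 0xd0, 0xb9, 0xa0, 0x9d, 0xef]
t2 = [0xd0, 0xd4, 0xef, 0xd5, 0xb9, 0xa0, 0xef, 0xb9]

RES = [0xd0, 0xd4, 0xef, 0xd5, 0xb9, 0xa0, 0xef, 0xb9]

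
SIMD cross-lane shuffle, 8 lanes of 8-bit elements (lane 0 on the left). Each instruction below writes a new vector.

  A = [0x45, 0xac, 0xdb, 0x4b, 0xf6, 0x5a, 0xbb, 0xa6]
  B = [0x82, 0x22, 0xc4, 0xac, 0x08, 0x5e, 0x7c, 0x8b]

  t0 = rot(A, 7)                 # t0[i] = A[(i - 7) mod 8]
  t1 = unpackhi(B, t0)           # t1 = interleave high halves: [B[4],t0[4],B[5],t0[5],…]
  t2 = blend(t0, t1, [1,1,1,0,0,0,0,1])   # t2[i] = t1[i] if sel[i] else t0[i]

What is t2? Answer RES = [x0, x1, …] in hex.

  t0: ac db 4b f6 5a bb a6 45
  t1: 08 5a 5e bb 7c a6 8b 45
  t2: 08 5a 5e f6 5a bb a6 45

RES = [0x08, 0x5a, 0x5e, 0xf6, 0x5a, 0xbb, 0xa6, 0x45]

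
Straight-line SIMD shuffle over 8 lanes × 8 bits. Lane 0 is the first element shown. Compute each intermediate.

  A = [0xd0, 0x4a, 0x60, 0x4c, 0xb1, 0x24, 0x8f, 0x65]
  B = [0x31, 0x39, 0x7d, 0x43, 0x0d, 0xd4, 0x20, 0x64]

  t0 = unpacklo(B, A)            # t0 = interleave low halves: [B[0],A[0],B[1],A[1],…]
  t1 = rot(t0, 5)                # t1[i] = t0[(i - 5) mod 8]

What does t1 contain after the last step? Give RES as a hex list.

RES = [0x4a, 0x7d, 0x60, 0x43, 0x4c, 0x31, 0xd0, 0x39]

  t0: 31 d0 39 4a 7d 60 43 4c
  t1: 4a 7d 60 43 4c 31 d0 39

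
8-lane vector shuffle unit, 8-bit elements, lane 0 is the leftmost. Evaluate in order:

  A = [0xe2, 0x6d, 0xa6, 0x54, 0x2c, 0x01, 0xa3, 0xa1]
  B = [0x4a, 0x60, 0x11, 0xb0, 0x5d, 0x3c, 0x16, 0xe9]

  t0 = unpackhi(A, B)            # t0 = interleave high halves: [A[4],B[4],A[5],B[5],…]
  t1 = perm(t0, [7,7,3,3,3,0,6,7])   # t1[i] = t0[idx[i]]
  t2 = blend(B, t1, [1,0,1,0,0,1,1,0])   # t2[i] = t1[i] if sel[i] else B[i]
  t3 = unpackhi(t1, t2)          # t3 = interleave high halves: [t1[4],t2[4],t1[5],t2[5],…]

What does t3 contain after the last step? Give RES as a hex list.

RES = [ 0x3c  0x5d  0x2c  0x2c  0xa1  0xa1  0xe9  0xe9 ]

  t0: 2c 5d 01 3c a3 16 a1 e9
  t1: e9 e9 3c 3c 3c 2c a1 e9
  t2: e9 60 3c b0 5d 2c a1 e9
  t3: 3c 5d 2c 2c a1 a1 e9 e9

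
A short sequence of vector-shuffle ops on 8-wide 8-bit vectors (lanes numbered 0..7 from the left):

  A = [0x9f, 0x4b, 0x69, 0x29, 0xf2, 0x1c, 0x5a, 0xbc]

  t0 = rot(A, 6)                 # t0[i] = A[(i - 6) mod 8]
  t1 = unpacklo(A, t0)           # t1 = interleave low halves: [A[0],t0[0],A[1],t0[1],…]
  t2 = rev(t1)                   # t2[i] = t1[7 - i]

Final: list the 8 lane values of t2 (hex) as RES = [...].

RES = [ 0x1c  0x29  0xf2  0x69  0x29  0x4b  0x69  0x9f ]

t0 = [0x69, 0x29, 0xf2, 0x1c, 0x5a, 0xbc, 0x9f, 0x4b]
t1 = [0x9f, 0x69, 0x4b, 0x29, 0x69, 0xf2, 0x29, 0x1c]
t2 = [0x1c, 0x29, 0xf2, 0x69, 0x29, 0x4b, 0x69, 0x9f]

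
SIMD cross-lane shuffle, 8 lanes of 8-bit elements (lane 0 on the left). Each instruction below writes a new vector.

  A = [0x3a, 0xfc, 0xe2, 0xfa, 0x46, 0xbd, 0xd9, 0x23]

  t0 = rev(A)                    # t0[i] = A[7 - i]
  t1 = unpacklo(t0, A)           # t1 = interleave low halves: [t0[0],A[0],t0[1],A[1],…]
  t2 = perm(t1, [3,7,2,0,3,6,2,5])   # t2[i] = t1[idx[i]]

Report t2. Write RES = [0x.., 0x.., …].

  t0: 23 d9 bd 46 fa e2 fc 3a
  t1: 23 3a d9 fc bd e2 46 fa
  t2: fc fa d9 23 fc 46 d9 e2

RES = [ 0xfc  0xfa  0xd9  0x23  0xfc  0x46  0xd9  0xe2 ]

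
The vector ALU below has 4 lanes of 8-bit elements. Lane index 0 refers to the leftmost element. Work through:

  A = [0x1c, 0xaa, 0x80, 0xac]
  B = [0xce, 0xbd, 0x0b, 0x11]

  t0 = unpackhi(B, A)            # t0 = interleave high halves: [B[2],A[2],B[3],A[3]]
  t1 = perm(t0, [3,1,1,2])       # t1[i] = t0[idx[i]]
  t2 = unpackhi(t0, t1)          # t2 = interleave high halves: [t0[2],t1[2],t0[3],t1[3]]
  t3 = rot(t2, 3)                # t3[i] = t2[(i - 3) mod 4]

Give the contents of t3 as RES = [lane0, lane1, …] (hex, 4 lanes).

  t0: 0b 80 11 ac
  t1: ac 80 80 11
  t2: 11 80 ac 11
  t3: 80 ac 11 11

RES = [0x80, 0xac, 0x11, 0x11]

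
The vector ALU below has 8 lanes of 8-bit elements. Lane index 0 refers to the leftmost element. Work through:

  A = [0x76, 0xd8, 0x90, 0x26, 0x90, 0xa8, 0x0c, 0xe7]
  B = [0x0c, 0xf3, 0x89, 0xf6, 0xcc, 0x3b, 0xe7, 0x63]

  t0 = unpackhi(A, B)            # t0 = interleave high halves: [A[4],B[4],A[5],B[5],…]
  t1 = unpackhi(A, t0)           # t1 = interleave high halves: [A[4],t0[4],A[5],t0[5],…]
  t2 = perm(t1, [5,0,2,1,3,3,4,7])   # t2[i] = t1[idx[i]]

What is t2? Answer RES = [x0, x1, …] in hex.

→ t0 |90|cc|a8|3b|0c|e7|e7|63|
→ t1 |90|0c|a8|e7|0c|e7|e7|63|
→ t2 |e7|90|a8|0c|e7|e7|0c|63|

RES = [0xe7, 0x90, 0xa8, 0x0c, 0xe7, 0xe7, 0x0c, 0x63]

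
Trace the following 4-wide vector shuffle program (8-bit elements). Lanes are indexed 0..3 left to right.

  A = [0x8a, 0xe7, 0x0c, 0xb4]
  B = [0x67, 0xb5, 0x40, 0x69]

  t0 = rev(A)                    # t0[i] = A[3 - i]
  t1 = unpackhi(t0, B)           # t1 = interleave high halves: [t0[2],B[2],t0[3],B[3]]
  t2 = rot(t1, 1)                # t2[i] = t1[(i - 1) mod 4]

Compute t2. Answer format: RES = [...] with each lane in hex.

RES = [ 0x69  0xe7  0x40  0x8a ]

t0 = [0xb4, 0x0c, 0xe7, 0x8a]
t1 = [0xe7, 0x40, 0x8a, 0x69]
t2 = [0x69, 0xe7, 0x40, 0x8a]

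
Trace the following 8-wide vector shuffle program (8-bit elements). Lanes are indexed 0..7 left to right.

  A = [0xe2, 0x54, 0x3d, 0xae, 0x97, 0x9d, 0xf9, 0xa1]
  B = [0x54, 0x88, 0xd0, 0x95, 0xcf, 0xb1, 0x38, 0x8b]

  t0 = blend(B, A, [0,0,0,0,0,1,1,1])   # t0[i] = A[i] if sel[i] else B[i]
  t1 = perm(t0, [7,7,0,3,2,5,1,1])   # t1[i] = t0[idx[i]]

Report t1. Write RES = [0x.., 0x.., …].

t0 = [0x54, 0x88, 0xd0, 0x95, 0xcf, 0x9d, 0xf9, 0xa1]
t1 = [0xa1, 0xa1, 0x54, 0x95, 0xd0, 0x9d, 0x88, 0x88]

RES = [0xa1, 0xa1, 0x54, 0x95, 0xd0, 0x9d, 0x88, 0x88]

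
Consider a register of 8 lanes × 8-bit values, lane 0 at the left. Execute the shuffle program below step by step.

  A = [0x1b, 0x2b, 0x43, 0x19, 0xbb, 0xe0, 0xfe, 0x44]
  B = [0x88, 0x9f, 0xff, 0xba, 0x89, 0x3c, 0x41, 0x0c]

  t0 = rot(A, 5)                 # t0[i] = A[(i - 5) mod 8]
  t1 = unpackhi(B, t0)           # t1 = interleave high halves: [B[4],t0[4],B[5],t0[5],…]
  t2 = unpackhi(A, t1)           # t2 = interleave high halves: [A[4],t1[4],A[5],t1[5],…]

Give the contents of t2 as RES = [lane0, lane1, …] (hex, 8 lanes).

RES = [ 0xbb  0x41  0xe0  0x2b  0xfe  0x0c  0x44  0x43 ]

→ t0 |19|bb|e0|fe|44|1b|2b|43|
→ t1 |89|44|3c|1b|41|2b|0c|43|
→ t2 |bb|41|e0|2b|fe|0c|44|43|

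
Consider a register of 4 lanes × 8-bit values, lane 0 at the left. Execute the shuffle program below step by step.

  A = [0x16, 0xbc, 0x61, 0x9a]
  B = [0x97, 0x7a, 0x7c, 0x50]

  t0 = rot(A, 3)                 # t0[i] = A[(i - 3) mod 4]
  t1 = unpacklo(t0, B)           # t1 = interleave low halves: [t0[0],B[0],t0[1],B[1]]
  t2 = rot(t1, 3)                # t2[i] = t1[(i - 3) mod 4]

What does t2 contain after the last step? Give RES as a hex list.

RES = [0x97, 0x61, 0x7a, 0xbc]

  t0: bc 61 9a 16
  t1: bc 97 61 7a
  t2: 97 61 7a bc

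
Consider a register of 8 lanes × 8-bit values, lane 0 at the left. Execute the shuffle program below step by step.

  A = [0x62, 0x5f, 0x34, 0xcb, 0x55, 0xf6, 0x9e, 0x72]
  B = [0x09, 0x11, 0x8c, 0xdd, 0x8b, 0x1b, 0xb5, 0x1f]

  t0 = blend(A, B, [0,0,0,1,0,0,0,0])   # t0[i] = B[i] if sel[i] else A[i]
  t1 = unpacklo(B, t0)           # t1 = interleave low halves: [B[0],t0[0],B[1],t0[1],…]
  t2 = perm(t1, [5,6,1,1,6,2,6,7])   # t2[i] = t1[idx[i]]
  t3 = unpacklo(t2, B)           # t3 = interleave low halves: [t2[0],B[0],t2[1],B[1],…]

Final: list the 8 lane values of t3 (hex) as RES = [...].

t0 = [0x62, 0x5f, 0x34, 0xdd, 0x55, 0xf6, 0x9e, 0x72]
t1 = [0x09, 0x62, 0x11, 0x5f, 0x8c, 0x34, 0xdd, 0xdd]
t2 = [0x34, 0xdd, 0x62, 0x62, 0xdd, 0x11, 0xdd, 0xdd]
t3 = [0x34, 0x09, 0xdd, 0x11, 0x62, 0x8c, 0x62, 0xdd]

RES = [ 0x34  0x09  0xdd  0x11  0x62  0x8c  0x62  0xdd ]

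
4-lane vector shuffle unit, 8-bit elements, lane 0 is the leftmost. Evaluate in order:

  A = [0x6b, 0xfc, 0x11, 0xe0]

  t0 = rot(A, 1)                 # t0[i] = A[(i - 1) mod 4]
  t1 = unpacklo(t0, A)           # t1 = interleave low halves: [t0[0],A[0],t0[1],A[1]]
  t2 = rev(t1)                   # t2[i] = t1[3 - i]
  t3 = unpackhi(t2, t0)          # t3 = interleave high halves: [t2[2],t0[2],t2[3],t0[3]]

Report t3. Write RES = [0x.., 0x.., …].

RES = [ 0x6b  0xfc  0xe0  0x11 ]

  t0: e0 6b fc 11
  t1: e0 6b 6b fc
  t2: fc 6b 6b e0
  t3: 6b fc e0 11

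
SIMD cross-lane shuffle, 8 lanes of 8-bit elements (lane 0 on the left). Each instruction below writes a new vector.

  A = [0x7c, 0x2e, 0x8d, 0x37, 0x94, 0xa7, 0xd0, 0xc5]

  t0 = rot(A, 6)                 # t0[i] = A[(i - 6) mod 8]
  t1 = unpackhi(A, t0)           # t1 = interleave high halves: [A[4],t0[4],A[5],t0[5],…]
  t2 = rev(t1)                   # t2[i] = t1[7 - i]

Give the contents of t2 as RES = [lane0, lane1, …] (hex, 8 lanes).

t0 = [0x8d, 0x37, 0x94, 0xa7, 0xd0, 0xc5, 0x7c, 0x2e]
t1 = [0x94, 0xd0, 0xa7, 0xc5, 0xd0, 0x7c, 0xc5, 0x2e]
t2 = [0x2e, 0xc5, 0x7c, 0xd0, 0xc5, 0xa7, 0xd0, 0x94]

RES = [ 0x2e  0xc5  0x7c  0xd0  0xc5  0xa7  0xd0  0x94 ]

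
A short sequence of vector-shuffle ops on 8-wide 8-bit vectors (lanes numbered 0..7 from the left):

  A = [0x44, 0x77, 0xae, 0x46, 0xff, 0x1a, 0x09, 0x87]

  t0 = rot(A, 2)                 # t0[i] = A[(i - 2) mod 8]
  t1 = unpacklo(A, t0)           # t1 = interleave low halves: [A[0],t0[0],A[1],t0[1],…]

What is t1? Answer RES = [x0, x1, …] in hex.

t0 = [0x09, 0x87, 0x44, 0x77, 0xae, 0x46, 0xff, 0x1a]
t1 = [0x44, 0x09, 0x77, 0x87, 0xae, 0x44, 0x46, 0x77]

RES = [ 0x44  0x09  0x77  0x87  0xae  0x44  0x46  0x77 ]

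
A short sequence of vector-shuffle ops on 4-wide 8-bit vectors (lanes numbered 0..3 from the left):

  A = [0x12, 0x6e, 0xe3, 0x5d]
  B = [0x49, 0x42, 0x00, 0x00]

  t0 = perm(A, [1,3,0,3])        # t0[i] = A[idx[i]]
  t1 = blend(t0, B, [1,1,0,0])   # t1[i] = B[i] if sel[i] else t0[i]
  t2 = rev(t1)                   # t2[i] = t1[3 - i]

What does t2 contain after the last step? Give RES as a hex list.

RES = [0x5d, 0x12, 0x42, 0x49]

t0 = [0x6e, 0x5d, 0x12, 0x5d]
t1 = [0x49, 0x42, 0x12, 0x5d]
t2 = [0x5d, 0x12, 0x42, 0x49]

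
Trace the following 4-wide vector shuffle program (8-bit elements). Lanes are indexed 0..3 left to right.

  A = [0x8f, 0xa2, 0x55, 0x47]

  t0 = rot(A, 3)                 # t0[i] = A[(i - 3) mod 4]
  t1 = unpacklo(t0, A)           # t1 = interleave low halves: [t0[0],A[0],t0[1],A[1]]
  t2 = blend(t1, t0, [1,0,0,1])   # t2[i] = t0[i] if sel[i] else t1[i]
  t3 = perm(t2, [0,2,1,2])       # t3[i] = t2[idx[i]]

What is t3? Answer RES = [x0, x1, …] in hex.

t0 = [0xa2, 0x55, 0x47, 0x8f]
t1 = [0xa2, 0x8f, 0x55, 0xa2]
t2 = [0xa2, 0x8f, 0x55, 0x8f]
t3 = [0xa2, 0x55, 0x8f, 0x55]

RES = [ 0xa2  0x55  0x8f  0x55 ]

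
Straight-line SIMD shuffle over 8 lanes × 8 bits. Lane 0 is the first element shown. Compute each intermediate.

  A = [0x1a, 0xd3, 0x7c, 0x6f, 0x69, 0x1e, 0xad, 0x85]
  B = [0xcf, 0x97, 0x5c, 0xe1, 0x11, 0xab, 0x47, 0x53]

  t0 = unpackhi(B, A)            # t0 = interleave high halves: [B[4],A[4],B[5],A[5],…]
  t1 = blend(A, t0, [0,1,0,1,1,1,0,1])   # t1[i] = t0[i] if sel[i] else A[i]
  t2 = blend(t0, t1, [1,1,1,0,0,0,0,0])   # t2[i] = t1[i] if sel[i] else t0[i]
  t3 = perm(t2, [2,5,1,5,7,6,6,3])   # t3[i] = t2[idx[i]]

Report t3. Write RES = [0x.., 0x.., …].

RES = [ 0x7c  0xad  0x69  0xad  0x85  0x53  0x53  0x1e ]

→ t0 |11|69|ab|1e|47|ad|53|85|
→ t1 |1a|69|7c|1e|47|ad|ad|85|
→ t2 |1a|69|7c|1e|47|ad|53|85|
→ t3 |7c|ad|69|ad|85|53|53|1e|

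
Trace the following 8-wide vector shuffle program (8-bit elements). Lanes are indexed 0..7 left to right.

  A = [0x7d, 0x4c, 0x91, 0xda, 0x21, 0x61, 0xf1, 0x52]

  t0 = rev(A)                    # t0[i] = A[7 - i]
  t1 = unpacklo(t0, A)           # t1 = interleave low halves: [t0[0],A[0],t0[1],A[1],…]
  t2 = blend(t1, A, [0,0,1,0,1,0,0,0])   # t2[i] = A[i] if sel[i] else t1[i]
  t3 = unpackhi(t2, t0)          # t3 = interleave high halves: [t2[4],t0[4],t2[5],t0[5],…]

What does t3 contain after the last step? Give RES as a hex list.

t0 = [0x52, 0xf1, 0x61, 0x21, 0xda, 0x91, 0x4c, 0x7d]
t1 = [0x52, 0x7d, 0xf1, 0x4c, 0x61, 0x91, 0x21, 0xda]
t2 = [0x52, 0x7d, 0x91, 0x4c, 0x21, 0x91, 0x21, 0xda]
t3 = [0x21, 0xda, 0x91, 0x91, 0x21, 0x4c, 0xda, 0x7d]

RES = [0x21, 0xda, 0x91, 0x91, 0x21, 0x4c, 0xda, 0x7d]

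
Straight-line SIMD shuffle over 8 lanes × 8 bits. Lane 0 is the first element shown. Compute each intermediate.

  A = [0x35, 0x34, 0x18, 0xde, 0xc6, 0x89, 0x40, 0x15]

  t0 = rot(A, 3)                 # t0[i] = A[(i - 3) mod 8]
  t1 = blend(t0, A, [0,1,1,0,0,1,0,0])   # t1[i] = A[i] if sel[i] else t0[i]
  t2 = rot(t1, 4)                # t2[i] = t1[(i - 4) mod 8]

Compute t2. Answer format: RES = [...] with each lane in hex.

RES = [0x34, 0x89, 0xde, 0xc6, 0x89, 0x34, 0x18, 0x35]

  t0: 89 40 15 35 34 18 de c6
  t1: 89 34 18 35 34 89 de c6
  t2: 34 89 de c6 89 34 18 35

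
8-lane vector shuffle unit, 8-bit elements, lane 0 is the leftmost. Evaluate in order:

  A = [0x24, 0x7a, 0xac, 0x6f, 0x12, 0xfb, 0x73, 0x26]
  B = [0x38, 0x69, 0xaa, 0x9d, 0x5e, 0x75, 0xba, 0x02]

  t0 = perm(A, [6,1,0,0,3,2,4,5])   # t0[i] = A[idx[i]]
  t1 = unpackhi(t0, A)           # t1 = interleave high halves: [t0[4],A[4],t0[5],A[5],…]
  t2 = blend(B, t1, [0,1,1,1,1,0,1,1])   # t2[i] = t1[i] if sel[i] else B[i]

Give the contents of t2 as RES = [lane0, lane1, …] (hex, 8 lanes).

t0 = [0x73, 0x7a, 0x24, 0x24, 0x6f, 0xac, 0x12, 0xfb]
t1 = [0x6f, 0x12, 0xac, 0xfb, 0x12, 0x73, 0xfb, 0x26]
t2 = [0x38, 0x12, 0xac, 0xfb, 0x12, 0x75, 0xfb, 0x26]

RES = [0x38, 0x12, 0xac, 0xfb, 0x12, 0x75, 0xfb, 0x26]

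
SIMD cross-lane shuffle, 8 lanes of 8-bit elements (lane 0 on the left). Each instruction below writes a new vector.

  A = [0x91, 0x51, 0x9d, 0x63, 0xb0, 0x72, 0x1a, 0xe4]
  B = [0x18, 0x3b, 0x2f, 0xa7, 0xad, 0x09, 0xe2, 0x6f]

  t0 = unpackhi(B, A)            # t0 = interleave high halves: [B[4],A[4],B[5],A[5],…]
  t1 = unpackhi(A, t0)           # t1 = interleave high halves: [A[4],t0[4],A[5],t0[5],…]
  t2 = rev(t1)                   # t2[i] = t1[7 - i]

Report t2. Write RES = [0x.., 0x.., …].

t0 = [0xad, 0xb0, 0x09, 0x72, 0xe2, 0x1a, 0x6f, 0xe4]
t1 = [0xb0, 0xe2, 0x72, 0x1a, 0x1a, 0x6f, 0xe4, 0xe4]
t2 = [0xe4, 0xe4, 0x6f, 0x1a, 0x1a, 0x72, 0xe2, 0xb0]

RES = [ 0xe4  0xe4  0x6f  0x1a  0x1a  0x72  0xe2  0xb0 ]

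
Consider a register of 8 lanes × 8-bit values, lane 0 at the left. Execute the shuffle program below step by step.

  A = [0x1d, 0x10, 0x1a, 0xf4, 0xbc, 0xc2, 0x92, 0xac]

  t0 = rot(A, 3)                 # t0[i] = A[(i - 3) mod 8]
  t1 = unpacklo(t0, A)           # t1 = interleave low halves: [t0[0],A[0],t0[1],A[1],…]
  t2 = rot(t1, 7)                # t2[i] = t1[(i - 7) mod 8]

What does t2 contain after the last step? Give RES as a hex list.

  t0: c2 92 ac 1d 10 1a f4 bc
  t1: c2 1d 92 10 ac 1a 1d f4
  t2: 1d 92 10 ac 1a 1d f4 c2

RES = [0x1d, 0x92, 0x10, 0xac, 0x1a, 0x1d, 0xf4, 0xc2]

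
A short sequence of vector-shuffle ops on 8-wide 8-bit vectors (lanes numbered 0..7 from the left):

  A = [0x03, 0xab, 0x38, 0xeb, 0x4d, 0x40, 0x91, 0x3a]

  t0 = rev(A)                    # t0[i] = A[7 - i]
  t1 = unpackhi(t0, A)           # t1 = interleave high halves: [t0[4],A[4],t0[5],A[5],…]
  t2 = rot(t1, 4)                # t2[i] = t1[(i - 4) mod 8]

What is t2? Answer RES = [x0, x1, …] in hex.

RES = [0xab, 0x91, 0x03, 0x3a, 0xeb, 0x4d, 0x38, 0x40]

  t0: 3a 91 40 4d eb 38 ab 03
  t1: eb 4d 38 40 ab 91 03 3a
  t2: ab 91 03 3a eb 4d 38 40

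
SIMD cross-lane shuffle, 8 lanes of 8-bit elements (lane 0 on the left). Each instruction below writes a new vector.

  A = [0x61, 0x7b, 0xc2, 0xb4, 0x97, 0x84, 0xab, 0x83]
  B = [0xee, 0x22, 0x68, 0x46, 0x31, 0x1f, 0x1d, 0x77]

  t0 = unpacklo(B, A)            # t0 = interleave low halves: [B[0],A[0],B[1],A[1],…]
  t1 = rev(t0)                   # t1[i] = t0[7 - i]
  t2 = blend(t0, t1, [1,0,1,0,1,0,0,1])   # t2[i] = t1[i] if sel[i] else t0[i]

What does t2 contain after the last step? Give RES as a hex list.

RES = [ 0xb4  0x61  0xc2  0x7b  0x7b  0xc2  0x46  0xee ]

t0 = [0xee, 0x61, 0x22, 0x7b, 0x68, 0xc2, 0x46, 0xb4]
t1 = [0xb4, 0x46, 0xc2, 0x68, 0x7b, 0x22, 0x61, 0xee]
t2 = [0xb4, 0x61, 0xc2, 0x7b, 0x7b, 0xc2, 0x46, 0xee]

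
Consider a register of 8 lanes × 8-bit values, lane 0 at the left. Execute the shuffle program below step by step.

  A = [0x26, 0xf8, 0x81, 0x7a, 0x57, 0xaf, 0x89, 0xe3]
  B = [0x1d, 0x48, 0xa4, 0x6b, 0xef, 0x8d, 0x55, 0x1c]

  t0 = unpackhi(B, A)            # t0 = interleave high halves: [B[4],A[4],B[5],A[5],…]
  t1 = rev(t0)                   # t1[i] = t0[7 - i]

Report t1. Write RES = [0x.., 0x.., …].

RES = [0xe3, 0x1c, 0x89, 0x55, 0xaf, 0x8d, 0x57, 0xef]

t0 = [0xef, 0x57, 0x8d, 0xaf, 0x55, 0x89, 0x1c, 0xe3]
t1 = [0xe3, 0x1c, 0x89, 0x55, 0xaf, 0x8d, 0x57, 0xef]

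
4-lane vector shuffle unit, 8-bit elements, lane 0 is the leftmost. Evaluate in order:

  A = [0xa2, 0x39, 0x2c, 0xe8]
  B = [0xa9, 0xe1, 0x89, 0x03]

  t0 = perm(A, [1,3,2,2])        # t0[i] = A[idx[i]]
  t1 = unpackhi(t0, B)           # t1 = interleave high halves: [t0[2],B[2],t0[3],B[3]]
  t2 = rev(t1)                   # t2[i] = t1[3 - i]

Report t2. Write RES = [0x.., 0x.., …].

t0 = [0x39, 0xe8, 0x2c, 0x2c]
t1 = [0x2c, 0x89, 0x2c, 0x03]
t2 = [0x03, 0x2c, 0x89, 0x2c]

RES = [0x03, 0x2c, 0x89, 0x2c]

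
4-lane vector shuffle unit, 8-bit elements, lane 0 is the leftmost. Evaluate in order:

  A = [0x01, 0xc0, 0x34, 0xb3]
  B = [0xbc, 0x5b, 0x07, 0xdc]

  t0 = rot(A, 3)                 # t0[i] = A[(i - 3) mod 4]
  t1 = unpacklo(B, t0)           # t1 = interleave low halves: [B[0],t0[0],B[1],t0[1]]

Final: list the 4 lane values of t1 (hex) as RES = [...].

RES = [ 0xbc  0xc0  0x5b  0x34 ]

→ t0 |c0|34|b3|01|
→ t1 |bc|c0|5b|34|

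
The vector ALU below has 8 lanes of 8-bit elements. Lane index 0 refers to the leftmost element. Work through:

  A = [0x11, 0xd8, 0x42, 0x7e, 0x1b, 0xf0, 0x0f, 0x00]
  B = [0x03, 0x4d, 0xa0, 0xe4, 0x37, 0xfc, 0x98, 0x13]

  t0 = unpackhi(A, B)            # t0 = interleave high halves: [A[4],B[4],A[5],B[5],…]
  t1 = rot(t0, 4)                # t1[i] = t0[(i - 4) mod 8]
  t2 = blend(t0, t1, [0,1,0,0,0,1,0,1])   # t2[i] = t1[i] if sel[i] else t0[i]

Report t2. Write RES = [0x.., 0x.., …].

RES = [0x1b, 0x98, 0xf0, 0xfc, 0x0f, 0x37, 0x00, 0xfc]

→ t0 |1b|37|f0|fc|0f|98|00|13|
→ t1 |0f|98|00|13|1b|37|f0|fc|
→ t2 |1b|98|f0|fc|0f|37|00|fc|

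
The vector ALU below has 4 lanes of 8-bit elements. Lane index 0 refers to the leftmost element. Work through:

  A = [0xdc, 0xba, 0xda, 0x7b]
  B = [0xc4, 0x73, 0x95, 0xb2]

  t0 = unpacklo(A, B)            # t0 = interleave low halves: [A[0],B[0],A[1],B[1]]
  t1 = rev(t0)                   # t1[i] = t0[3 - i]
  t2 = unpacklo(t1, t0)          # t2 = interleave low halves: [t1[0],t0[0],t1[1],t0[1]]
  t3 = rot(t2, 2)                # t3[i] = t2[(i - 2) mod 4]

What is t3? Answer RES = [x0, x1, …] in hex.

→ t0 |dc|c4|ba|73|
→ t1 |73|ba|c4|dc|
→ t2 |73|dc|ba|c4|
→ t3 |ba|c4|73|dc|

RES = [0xba, 0xc4, 0x73, 0xdc]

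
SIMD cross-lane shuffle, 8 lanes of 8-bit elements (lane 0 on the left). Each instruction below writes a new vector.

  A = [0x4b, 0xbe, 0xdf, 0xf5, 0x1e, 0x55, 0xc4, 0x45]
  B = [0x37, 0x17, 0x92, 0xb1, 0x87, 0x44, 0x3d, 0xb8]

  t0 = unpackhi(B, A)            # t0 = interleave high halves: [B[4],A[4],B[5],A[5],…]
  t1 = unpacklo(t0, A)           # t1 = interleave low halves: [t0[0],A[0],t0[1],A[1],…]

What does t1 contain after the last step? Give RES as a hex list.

  t0: 87 1e 44 55 3d c4 b8 45
  t1: 87 4b 1e be 44 df 55 f5

RES = [0x87, 0x4b, 0x1e, 0xbe, 0x44, 0xdf, 0x55, 0xf5]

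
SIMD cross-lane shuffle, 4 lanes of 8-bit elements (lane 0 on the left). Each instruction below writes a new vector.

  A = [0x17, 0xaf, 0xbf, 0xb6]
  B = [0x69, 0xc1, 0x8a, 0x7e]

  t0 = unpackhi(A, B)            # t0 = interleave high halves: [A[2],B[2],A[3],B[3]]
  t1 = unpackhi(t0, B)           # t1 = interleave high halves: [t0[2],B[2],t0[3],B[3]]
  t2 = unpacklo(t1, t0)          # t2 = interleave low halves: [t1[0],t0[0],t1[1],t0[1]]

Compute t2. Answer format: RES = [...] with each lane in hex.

RES = [ 0xb6  0xbf  0x8a  0x8a ]

→ t0 |bf|8a|b6|7e|
→ t1 |b6|8a|7e|7e|
→ t2 |b6|bf|8a|8a|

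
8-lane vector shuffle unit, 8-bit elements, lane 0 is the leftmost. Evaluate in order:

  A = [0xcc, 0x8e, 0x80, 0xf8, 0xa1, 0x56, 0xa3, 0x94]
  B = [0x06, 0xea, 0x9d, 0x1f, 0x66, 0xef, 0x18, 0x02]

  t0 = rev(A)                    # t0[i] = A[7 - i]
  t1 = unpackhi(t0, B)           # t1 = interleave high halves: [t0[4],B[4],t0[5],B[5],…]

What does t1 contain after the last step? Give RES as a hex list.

RES = [ 0xf8  0x66  0x80  0xef  0x8e  0x18  0xcc  0x02 ]

→ t0 |94|a3|56|a1|f8|80|8e|cc|
→ t1 |f8|66|80|ef|8e|18|cc|02|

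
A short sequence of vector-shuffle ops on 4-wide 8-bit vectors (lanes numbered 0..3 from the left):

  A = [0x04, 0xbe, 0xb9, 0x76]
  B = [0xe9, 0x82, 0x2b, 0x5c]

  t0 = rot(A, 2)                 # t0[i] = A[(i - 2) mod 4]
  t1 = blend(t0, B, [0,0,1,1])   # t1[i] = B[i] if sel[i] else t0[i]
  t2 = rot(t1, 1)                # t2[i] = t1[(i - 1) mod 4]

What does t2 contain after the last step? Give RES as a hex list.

  t0: b9 76 04 be
  t1: b9 76 2b 5c
  t2: 5c b9 76 2b

RES = [0x5c, 0xb9, 0x76, 0x2b]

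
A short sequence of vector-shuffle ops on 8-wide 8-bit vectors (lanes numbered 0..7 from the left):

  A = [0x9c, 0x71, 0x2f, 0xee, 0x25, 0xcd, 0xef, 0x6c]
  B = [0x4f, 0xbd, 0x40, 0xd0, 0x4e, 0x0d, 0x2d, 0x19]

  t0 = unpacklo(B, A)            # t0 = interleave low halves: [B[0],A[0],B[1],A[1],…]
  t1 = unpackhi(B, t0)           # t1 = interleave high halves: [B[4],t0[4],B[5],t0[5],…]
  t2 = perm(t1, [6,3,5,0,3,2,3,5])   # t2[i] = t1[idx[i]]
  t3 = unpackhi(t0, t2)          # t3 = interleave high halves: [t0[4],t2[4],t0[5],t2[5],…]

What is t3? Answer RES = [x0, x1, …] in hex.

  t0: 4f 9c bd 71 40 2f d0 ee
  t1: 4e 40 0d 2f 2d d0 19 ee
  t2: 19 2f d0 4e 2f 0d 2f d0
  t3: 40 2f 2f 0d d0 2f ee d0

RES = [ 0x40  0x2f  0x2f  0x0d  0xd0  0x2f  0xee  0xd0 ]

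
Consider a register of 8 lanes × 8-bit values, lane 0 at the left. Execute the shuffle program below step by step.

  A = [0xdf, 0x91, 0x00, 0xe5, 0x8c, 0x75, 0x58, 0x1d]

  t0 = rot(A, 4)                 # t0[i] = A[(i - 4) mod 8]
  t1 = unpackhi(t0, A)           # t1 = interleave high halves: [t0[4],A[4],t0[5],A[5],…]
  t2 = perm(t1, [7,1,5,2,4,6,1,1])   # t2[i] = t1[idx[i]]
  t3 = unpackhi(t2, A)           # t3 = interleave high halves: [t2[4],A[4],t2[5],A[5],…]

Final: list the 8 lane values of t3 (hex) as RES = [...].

  t0: 8c 75 58 1d df 91 00 e5
  t1: df 8c 91 75 00 58 e5 1d
  t2: 1d 8c 58 91 00 e5 8c 8c
  t3: 00 8c e5 75 8c 58 8c 1d

RES = [0x00, 0x8c, 0xe5, 0x75, 0x8c, 0x58, 0x8c, 0x1d]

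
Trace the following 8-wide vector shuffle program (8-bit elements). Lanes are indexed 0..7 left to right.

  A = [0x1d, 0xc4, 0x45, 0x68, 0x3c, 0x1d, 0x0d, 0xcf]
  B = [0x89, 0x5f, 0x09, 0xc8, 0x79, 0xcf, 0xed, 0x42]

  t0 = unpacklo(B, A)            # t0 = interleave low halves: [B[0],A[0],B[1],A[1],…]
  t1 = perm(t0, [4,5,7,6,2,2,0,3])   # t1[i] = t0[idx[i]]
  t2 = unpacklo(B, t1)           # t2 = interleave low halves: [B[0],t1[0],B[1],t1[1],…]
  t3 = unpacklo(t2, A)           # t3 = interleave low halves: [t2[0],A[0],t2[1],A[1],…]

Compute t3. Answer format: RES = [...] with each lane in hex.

RES = [ 0x89  0x1d  0x09  0xc4  0x5f  0x45  0x45  0x68 ]

→ t0 |89|1d|5f|c4|09|45|c8|68|
→ t1 |09|45|68|c8|5f|5f|89|c4|
→ t2 |89|09|5f|45|09|68|c8|c8|
→ t3 |89|1d|09|c4|5f|45|45|68|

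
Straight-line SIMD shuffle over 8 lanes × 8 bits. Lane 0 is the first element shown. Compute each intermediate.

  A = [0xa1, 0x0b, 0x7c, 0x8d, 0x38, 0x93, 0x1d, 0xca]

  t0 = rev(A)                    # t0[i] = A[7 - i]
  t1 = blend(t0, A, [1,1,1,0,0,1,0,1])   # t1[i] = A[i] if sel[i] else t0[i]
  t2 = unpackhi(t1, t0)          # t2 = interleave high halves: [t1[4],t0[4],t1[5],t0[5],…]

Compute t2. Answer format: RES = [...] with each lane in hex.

→ t0 |ca|1d|93|38|8d|7c|0b|a1|
→ t1 |a1|0b|7c|38|8d|93|0b|ca|
→ t2 |8d|8d|93|7c|0b|0b|ca|a1|

RES = [ 0x8d  0x8d  0x93  0x7c  0x0b  0x0b  0xca  0xa1 ]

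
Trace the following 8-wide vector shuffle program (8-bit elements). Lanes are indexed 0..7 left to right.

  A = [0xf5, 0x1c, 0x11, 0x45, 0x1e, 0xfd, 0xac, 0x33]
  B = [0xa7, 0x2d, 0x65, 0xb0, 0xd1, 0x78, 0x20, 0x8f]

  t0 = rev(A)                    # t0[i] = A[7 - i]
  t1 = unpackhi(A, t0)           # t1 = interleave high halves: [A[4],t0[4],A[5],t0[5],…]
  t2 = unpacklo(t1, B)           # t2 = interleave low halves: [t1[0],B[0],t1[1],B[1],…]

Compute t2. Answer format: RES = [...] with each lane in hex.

t0 = [0x33, 0xac, 0xfd, 0x1e, 0x45, 0x11, 0x1c, 0xf5]
t1 = [0x1e, 0x45, 0xfd, 0x11, 0xac, 0x1c, 0x33, 0xf5]
t2 = [0x1e, 0xa7, 0x45, 0x2d, 0xfd, 0x65, 0x11, 0xb0]

RES = [0x1e, 0xa7, 0x45, 0x2d, 0xfd, 0x65, 0x11, 0xb0]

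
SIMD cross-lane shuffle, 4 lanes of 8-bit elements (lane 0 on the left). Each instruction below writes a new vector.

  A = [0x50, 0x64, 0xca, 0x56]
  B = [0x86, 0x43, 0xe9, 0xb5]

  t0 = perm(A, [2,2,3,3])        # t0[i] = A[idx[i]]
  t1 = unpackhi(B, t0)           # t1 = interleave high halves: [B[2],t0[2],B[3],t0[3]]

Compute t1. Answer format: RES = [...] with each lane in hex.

  t0: ca ca 56 56
  t1: e9 56 b5 56

RES = [ 0xe9  0x56  0xb5  0x56 ]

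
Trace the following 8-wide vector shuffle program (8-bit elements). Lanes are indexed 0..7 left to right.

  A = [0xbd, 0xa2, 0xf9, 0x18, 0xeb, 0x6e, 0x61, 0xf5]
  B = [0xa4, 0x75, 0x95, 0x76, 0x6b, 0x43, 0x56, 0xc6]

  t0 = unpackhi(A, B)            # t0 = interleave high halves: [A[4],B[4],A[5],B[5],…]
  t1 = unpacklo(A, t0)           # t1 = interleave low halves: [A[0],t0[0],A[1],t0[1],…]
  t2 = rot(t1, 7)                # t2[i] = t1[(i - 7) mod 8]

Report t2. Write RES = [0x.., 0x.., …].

  t0: eb 6b 6e 43 61 56 f5 c6
  t1: bd eb a2 6b f9 6e 18 43
  t2: eb a2 6b f9 6e 18 43 bd

RES = [ 0xeb  0xa2  0x6b  0xf9  0x6e  0x18  0x43  0xbd ]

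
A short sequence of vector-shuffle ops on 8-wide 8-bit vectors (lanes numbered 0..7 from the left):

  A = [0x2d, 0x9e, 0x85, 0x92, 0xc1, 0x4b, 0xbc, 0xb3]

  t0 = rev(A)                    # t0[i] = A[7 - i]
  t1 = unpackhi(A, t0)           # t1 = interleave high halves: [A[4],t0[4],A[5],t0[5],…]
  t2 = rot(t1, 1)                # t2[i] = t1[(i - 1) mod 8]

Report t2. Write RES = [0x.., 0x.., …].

  t0: b3 bc 4b c1 92 85 9e 2d
  t1: c1 92 4b 85 bc 9e b3 2d
  t2: 2d c1 92 4b 85 bc 9e b3

RES = [0x2d, 0xc1, 0x92, 0x4b, 0x85, 0xbc, 0x9e, 0xb3]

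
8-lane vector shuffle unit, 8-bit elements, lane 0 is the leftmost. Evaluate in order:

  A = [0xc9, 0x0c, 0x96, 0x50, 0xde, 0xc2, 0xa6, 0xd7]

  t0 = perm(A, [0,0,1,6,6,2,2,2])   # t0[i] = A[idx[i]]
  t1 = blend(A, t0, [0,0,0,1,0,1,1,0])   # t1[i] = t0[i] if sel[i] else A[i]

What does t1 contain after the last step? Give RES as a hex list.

  t0: c9 c9 0c a6 a6 96 96 96
  t1: c9 0c 96 a6 de 96 96 d7

RES = [0xc9, 0x0c, 0x96, 0xa6, 0xde, 0x96, 0x96, 0xd7]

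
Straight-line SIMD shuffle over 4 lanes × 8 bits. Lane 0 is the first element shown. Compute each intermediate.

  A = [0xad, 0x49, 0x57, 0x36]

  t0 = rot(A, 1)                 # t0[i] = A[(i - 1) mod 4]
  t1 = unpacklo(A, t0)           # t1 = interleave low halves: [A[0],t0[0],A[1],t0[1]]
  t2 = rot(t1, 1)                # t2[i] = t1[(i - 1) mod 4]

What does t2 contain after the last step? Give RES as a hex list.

t0 = [0x36, 0xad, 0x49, 0x57]
t1 = [0xad, 0x36, 0x49, 0xad]
t2 = [0xad, 0xad, 0x36, 0x49]

RES = [0xad, 0xad, 0x36, 0x49]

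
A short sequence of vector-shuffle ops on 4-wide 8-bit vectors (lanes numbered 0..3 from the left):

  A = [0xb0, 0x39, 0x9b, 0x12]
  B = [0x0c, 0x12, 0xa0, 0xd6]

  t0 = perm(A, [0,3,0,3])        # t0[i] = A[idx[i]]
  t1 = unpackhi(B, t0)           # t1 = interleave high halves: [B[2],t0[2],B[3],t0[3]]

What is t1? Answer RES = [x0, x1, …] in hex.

  t0: b0 12 b0 12
  t1: a0 b0 d6 12

RES = [ 0xa0  0xb0  0xd6  0x12 ]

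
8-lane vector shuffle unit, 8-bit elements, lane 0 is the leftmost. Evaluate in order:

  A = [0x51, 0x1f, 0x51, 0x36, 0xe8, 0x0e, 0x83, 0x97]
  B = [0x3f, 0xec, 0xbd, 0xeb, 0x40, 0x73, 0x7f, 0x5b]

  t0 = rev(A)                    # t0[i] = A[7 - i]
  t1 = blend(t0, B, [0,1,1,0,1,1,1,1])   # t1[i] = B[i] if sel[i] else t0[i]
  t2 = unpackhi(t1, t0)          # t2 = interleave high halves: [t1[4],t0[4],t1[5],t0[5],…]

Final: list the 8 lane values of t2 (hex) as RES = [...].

  t0: 97 83 0e e8 36 51 1f 51
  t1: 97 ec bd e8 40 73 7f 5b
  t2: 40 36 73 51 7f 1f 5b 51

RES = [ 0x40  0x36  0x73  0x51  0x7f  0x1f  0x5b  0x51 ]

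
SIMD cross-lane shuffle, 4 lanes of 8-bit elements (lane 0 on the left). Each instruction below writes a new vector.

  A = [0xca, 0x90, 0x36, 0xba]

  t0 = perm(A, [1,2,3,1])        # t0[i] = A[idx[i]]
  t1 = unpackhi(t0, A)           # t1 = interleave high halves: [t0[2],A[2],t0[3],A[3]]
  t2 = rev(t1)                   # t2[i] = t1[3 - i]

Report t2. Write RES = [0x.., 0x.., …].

RES = [ 0xba  0x90  0x36  0xba ]

  t0: 90 36 ba 90
  t1: ba 36 90 ba
  t2: ba 90 36 ba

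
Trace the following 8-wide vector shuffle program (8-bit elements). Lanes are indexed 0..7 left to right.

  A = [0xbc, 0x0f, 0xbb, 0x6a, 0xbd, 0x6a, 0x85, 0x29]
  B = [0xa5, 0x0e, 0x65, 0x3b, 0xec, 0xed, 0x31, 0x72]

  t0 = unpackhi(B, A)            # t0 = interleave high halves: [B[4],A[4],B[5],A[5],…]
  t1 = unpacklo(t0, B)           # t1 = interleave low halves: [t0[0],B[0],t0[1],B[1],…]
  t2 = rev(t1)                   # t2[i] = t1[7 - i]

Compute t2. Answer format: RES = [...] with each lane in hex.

→ t0 |ec|bd|ed|6a|31|85|72|29|
→ t1 |ec|a5|bd|0e|ed|65|6a|3b|
→ t2 |3b|6a|65|ed|0e|bd|a5|ec|

RES = [ 0x3b  0x6a  0x65  0xed  0x0e  0xbd  0xa5  0xec ]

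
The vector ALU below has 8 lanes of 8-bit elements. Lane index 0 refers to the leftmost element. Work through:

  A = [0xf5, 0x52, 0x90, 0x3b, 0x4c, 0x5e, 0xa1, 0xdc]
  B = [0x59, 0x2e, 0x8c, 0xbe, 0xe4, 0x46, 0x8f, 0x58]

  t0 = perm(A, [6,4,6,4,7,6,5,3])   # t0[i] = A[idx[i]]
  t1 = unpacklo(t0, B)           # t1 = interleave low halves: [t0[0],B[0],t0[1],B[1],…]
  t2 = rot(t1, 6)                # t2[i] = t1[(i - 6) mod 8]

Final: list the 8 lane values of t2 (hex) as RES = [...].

  t0: a1 4c a1 4c dc a1 5e 3b
  t1: a1 59 4c 2e a1 8c 4c be
  t2: 4c 2e a1 8c 4c be a1 59

RES = [0x4c, 0x2e, 0xa1, 0x8c, 0x4c, 0xbe, 0xa1, 0x59]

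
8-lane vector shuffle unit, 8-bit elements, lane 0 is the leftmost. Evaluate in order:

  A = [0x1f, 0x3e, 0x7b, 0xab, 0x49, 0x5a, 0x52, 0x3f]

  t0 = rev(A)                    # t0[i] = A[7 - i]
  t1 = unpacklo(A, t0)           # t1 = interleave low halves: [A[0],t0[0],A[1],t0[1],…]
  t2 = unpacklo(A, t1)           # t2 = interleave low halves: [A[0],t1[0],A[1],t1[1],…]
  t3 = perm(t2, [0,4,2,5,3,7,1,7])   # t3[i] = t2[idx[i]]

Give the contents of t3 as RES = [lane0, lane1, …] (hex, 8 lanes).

→ t0 |3f|52|5a|49|ab|7b|3e|1f|
→ t1 |1f|3f|3e|52|7b|5a|ab|49|
→ t2 |1f|1f|3e|3f|7b|3e|ab|52|
→ t3 |1f|7b|3e|3e|3f|52|1f|52|

RES = [ 0x1f  0x7b  0x3e  0x3e  0x3f  0x52  0x1f  0x52 ]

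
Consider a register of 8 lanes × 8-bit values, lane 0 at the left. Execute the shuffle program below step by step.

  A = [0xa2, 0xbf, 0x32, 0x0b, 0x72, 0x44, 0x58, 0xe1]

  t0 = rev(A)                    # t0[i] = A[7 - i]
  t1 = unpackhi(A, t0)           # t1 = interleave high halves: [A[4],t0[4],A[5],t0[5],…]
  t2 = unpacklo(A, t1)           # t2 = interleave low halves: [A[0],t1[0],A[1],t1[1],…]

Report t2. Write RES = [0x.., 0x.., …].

RES = [ 0xa2  0x72  0xbf  0x0b  0x32  0x44  0x0b  0x32 ]

→ t0 |e1|58|44|72|0b|32|bf|a2|
→ t1 |72|0b|44|32|58|bf|e1|a2|
→ t2 |a2|72|bf|0b|32|44|0b|32|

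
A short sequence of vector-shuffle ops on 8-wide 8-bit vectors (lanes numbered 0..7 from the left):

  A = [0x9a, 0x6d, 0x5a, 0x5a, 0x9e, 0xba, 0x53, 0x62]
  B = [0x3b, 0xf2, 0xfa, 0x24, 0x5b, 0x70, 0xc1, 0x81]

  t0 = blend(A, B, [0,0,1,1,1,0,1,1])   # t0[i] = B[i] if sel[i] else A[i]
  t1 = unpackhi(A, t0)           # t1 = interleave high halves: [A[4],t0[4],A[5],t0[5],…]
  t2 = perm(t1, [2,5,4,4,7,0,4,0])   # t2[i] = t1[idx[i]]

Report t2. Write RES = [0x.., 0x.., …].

→ t0 |9a|6d|fa|24|5b|ba|c1|81|
→ t1 |9e|5b|ba|ba|53|c1|62|81|
→ t2 |ba|c1|53|53|81|9e|53|9e|

RES = [0xba, 0xc1, 0x53, 0x53, 0x81, 0x9e, 0x53, 0x9e]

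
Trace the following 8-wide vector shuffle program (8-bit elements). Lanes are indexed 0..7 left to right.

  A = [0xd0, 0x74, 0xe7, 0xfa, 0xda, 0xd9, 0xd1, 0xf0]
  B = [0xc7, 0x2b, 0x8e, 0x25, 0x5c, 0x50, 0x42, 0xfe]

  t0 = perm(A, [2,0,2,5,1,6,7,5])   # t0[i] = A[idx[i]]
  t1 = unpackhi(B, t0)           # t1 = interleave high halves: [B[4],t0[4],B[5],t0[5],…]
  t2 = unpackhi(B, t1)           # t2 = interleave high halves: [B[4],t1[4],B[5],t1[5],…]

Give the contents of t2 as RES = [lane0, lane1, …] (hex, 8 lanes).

RES = [0x5c, 0x42, 0x50, 0xf0, 0x42, 0xfe, 0xfe, 0xd9]

→ t0 |e7|d0|e7|d9|74|d1|f0|d9|
→ t1 |5c|74|50|d1|42|f0|fe|d9|
→ t2 |5c|42|50|f0|42|fe|fe|d9|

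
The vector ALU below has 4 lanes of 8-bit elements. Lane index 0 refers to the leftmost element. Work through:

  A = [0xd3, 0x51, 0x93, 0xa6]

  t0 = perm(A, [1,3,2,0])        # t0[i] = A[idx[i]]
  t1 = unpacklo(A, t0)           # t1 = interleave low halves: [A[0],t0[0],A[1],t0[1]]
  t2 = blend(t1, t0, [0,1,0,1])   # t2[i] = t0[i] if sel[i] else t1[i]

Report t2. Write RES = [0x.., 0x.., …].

RES = [ 0xd3  0xa6  0x51  0xd3 ]

t0 = [0x51, 0xa6, 0x93, 0xd3]
t1 = [0xd3, 0x51, 0x51, 0xa6]
t2 = [0xd3, 0xa6, 0x51, 0xd3]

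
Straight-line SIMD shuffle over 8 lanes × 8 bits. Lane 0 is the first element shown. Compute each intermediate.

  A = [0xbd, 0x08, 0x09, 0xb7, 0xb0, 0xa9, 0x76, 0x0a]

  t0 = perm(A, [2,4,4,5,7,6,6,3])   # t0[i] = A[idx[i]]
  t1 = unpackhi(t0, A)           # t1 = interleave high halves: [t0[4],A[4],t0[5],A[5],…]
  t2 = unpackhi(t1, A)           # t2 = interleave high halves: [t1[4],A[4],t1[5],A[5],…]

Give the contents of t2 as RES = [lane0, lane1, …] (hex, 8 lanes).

RES = [0x76, 0xb0, 0x76, 0xa9, 0xb7, 0x76, 0x0a, 0x0a]

→ t0 |09|b0|b0|a9|0a|76|76|b7|
→ t1 |0a|b0|76|a9|76|76|b7|0a|
→ t2 |76|b0|76|a9|b7|76|0a|0a|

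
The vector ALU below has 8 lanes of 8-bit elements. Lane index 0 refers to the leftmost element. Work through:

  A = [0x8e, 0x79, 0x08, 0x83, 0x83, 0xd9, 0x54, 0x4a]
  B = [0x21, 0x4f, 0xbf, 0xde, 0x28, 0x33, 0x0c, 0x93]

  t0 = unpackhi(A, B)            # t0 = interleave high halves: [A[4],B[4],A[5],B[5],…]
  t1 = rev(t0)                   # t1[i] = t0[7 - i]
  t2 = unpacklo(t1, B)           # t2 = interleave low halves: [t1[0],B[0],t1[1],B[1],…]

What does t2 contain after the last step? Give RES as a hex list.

  t0: 83 28 d9 33 54 0c 4a 93
  t1: 93 4a 0c 54 33 d9 28 83
  t2: 93 21 4a 4f 0c bf 54 de

RES = [0x93, 0x21, 0x4a, 0x4f, 0x0c, 0xbf, 0x54, 0xde]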